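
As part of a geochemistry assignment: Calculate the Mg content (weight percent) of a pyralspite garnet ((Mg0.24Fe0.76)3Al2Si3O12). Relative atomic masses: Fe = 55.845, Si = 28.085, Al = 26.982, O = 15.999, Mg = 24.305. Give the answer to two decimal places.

M((Mg0.24Fe0.76)3Al2Si3O12) = 475.033 g/mol.
Mg contributes 0.72 × 24.305 = 17.500 g per mole.
17.500/475.033 = 0.0368 → 3.68%.

3.68 weight percent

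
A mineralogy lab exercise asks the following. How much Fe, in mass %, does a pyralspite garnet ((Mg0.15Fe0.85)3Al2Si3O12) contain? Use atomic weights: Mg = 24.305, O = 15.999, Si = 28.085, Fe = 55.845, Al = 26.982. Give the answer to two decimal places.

29.45 mass %

Molar mass of (Mg0.15Fe0.85)3Al2Si3O12: 0.45*24.305 + 2.55*55.845 + 2*26.982 + 3*28.085 + 12*15.999 = 483.549 g/mol.
Mass of Fe per formula unit: 2.55 × 55.845 = 142.405 g.
Weight fraction Fe = 142.405 / 483.549 = 0.2945.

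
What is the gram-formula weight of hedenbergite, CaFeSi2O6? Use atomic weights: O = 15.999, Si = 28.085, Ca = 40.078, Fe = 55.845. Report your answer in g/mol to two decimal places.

The formula mass is the sum 1×40.078 + 1×55.845 + 2×28.085 + 6×15.999.

248.09 g/mol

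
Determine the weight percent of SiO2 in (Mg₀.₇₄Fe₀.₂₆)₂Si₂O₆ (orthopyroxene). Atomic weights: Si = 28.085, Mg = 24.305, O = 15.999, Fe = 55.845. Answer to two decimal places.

Molar mass of (Mg₀.₇₄Fe₀.₂₆)₂Si₂O₆ = 1.48×24.305 + 0.52×55.845 + 2×28.085 + 6×15.999 = 217.175 g/mol.
Each formula unit contains 2 Si, equivalent to 2/1 = 2.0000 mol SiO2.
M(SiO2) = 1×28.085 + 2×15.999 = 60.083 g/mol.
Mass of SiO2 per formula unit = 2.0000 × 60.083 = 120.166 g.
SiO2 wt% = 120.166 / 217.175 × 100 = 55.33%.

55.33 wt%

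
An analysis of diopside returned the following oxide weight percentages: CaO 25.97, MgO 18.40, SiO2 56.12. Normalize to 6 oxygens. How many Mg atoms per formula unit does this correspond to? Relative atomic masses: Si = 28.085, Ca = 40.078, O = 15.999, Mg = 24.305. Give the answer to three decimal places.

CaO: 25.97/56.077 = 0.46311 mol → 0.46311 mol Ca, 0.46311 mol O.
MgO: 18.40/40.304 = 0.45653 mol → 0.45653 mol Mg, 0.45653 mol O.
SiO2: 56.12/60.083 = 0.93404 mol → 0.93404 mol Si, 1.86808 mol O.
Total oxygen = 2.78772 mol. Normalization factor = 6/2.78772 = 2.15230.
Mg per 6 O = 0.45653 × 2.15230 = 0.983.

0.983 Mg apfu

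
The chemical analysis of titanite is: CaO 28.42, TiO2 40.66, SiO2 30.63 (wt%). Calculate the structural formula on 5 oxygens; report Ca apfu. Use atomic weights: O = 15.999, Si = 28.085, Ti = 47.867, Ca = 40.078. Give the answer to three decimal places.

CaO: 28.42/56.077 = 0.50680 mol → 0.50680 mol Ca, 0.50680 mol O.
TiO2: 40.66/79.865 = 0.50911 mol → 0.50911 mol Ti, 1.01822 mol O.
SiO2: 30.63/60.083 = 0.50979 mol → 0.50979 mol Si, 1.01958 mol O.
Total oxygen = 2.54460 mol. Normalization factor = 5/2.54460 = 1.96495.
Ca per 5 O = 0.50680 × 1.96495 = 0.996.

0.996 Ca apfu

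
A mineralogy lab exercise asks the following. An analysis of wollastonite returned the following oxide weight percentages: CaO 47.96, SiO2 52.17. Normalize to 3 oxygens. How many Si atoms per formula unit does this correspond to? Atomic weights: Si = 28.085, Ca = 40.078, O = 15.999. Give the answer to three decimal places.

1.005 Si apfu

47.96 wt% CaO ÷ 56.077 g/mol = 0.85525 mol, giving 0.85525 Ca and 0.85525 O.
52.17 wt% SiO2 ÷ 60.083 g/mol = 0.86830 mol, giving 0.86830 Si and 1.73660 O.
Oxygen sums to 2.59185; scaling by 3/2.59185 = 1.15747 puts the formula on 3 O.
Si: 0.86830 × 1.15747 = 1.005 atoms per formula unit.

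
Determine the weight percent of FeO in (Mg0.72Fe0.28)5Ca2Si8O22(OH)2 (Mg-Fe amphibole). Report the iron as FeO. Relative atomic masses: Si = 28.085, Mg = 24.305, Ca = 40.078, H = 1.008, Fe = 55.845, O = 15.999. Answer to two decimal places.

11.74 wt%

Molar mass of (Mg0.72Fe0.28)5Ca2Si8O22(OH)2 = 3.60×24.305 + 1.40×55.845 + 2×40.078 + 8×28.085 + 24×15.999 + 2×1.008 = 856.509 g/mol.
Each formula unit contains 1.40 Fe, equivalent to 1.40/1 = 1.4000 mol FeO.
M(FeO) = 1×55.845 + 1×15.999 = 71.844 g/mol.
Mass of FeO per formula unit = 1.4000 × 71.844 = 100.582 g.
FeO wt% = 100.582 / 856.509 × 100 = 11.74%.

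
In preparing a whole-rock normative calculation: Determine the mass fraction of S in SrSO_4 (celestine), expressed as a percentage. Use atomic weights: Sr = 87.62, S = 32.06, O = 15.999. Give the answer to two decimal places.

Molar mass of SrSO_4: 1*87.62 + 1*32.06 + 4*15.999 = 183.676 g/mol.
Mass of S per formula unit: 1 × 32.06 = 32.060 g.
Weight fraction S = 32.060 / 183.676 = 0.1745.

17.45 mass %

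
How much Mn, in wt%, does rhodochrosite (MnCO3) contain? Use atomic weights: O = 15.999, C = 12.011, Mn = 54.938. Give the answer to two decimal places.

47.79 wt%

M(MnCO3) = 114.946 g/mol.
Mn contributes 1 × 54.938 = 54.938 g per mole.
54.938/114.946 = 0.4779 → 47.79%.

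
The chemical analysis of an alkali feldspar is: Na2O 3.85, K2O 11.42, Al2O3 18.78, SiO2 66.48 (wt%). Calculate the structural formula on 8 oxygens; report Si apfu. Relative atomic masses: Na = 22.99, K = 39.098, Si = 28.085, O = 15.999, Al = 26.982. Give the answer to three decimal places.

Na2O: 3.85/61.979 = 0.06212 mol → 0.12424 mol Na, 0.06212 mol O.
K2O: 11.42/94.195 = 0.12124 mol → 0.24248 mol K, 0.12124 mol O.
Al2O3: 18.78/101.961 = 0.18419 mol → 0.36838 mol Al, 0.55257 mol O.
SiO2: 66.48/60.083 = 1.10647 mol → 1.10647 mol Si, 2.21294 mol O.
Total oxygen = 2.94887 mol. Normalization factor = 8/2.94887 = 2.71290.
Si per 8 O = 1.10647 × 2.71290 = 3.002.

3.002 Si apfu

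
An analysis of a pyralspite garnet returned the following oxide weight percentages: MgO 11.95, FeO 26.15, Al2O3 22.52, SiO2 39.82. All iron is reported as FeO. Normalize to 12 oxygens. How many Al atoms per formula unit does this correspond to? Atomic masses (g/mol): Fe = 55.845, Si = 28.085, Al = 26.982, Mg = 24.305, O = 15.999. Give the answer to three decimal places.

11.95 wt% MgO ÷ 40.304 g/mol = 0.29650 mol, giving 0.29650 Mg and 0.29650 O.
26.15 wt% FeO ÷ 71.844 g/mol = 0.36398 mol, giving 0.36398 Fe and 0.36398 O.
22.52 wt% Al2O3 ÷ 101.961 g/mol = 0.22087 mol, giving 0.44174 Al and 0.66261 O.
39.82 wt% SiO2 ÷ 60.083 g/mol = 0.66275 mol, giving 0.66275 Si and 1.32550 O.
Oxygen sums to 2.64859; scaling by 12/2.64859 = 4.53071 puts the formula on 12 O.
Al: 0.44174 × 4.53071 = 2.001 atoms per formula unit.

2.001 Al apfu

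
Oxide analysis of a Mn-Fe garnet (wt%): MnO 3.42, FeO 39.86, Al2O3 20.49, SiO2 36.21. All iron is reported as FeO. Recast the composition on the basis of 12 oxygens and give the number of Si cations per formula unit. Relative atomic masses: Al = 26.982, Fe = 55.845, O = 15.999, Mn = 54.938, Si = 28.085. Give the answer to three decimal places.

2.999 Si apfu

MnO: 3.42/70.937 = 0.04821 mol → 0.04821 mol Mn, 0.04821 mol O.
FeO: 39.86/71.844 = 0.55481 mol → 0.55481 mol Fe, 0.55481 mol O.
Al2O3: 20.49/101.961 = 0.20096 mol → 0.40192 mol Al, 0.60288 mol O.
SiO2: 36.21/60.083 = 0.60267 mol → 0.60267 mol Si, 1.20534 mol O.
Total oxygen = 2.41124 mol. Normalization factor = 12/2.41124 = 4.97669.
Si per 12 O = 0.60267 × 4.97669 = 2.999.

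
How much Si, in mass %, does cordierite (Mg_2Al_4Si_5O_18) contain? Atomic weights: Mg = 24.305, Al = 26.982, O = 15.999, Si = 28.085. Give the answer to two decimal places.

Formula mass = 2*24.305 + 4*26.982 + 5*28.085 + 18*15.999 = 584.945 g/mol, of which 140.425 g is Si.
So Si makes up 140.425/584.945 = 0.2401 of the mass, i.e. 24.01%.

24.01 mass %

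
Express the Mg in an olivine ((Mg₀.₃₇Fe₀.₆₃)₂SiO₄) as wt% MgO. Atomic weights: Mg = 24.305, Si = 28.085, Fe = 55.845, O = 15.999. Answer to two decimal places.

16.53 wt%

M((Mg₀.₃₇Fe₀.₆₃)₂SiO₄) = 180.431 g/mol; M(MgO) = 40.304 g/mol.
Moles MgO per formula unit = 0.74 Mg ÷ 1 = 0.7400.
MgO fraction = (0.7400 × 40.304) / 180.431 = 29.825/180.431 = 0.1653.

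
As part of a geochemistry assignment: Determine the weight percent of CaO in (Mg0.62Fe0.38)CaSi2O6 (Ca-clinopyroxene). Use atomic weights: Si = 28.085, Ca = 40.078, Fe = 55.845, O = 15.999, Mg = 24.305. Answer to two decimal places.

24.54 wt%

Formula mass = 228.532 g/mol.
1 Ca → 1.0000 mol CaO per formula unit; M(CaO) = 56.077, so CaO mass = 56.077 g.
56.077/228.532 × 100 = 24.54 wt%.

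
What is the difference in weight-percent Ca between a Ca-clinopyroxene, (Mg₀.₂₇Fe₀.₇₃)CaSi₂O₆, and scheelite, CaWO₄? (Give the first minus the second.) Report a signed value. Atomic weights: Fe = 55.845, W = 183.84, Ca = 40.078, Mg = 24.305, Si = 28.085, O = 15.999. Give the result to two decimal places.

2.81 percentage points

Ca in (Mg₀.₂₇Fe₀.₇₃)CaSi₂O₆: molar mass 239.571 g/mol; 1×40.078 = 40.078 g → 16.73 wt%.
Ca in CaWO₄: molar mass 287.914 g/mol; 1×40.078 = 40.078 g → 13.92 wt%.
Difference = 16.73 − 13.92 = 2.81 percentage points.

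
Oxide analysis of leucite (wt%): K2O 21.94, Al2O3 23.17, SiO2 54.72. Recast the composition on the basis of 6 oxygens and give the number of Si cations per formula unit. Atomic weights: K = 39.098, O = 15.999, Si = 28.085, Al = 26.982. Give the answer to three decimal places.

K2O (M=94.195): mol = 0.23292; K = 0.46584, O = 0.23292.
Al2O3 (M=101.961): mol = 0.22724; Al = 0.45448, O = 0.68172.
SiO2 (M=60.083): mol = 0.91074; Si = 0.91074, O = 1.82148.
ΣO = 2.73612; factor = 6/ΣO = 2.19289.
Si apfu = 0.91074 × 2.19289 = 1.997.

1.997 Si apfu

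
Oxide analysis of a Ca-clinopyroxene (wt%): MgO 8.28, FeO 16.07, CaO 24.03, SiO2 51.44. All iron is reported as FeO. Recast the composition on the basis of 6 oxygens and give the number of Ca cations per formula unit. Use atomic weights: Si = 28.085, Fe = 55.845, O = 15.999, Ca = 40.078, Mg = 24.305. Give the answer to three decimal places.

1.000 Ca apfu

MgO (M=40.304): mol = 0.20544; Mg = 0.20544, O = 0.20544.
FeO (M=71.844): mol = 0.22368; Fe = 0.22368, O = 0.22368.
CaO (M=56.077): mol = 0.42852; Ca = 0.42852, O = 0.42852.
SiO2 (M=60.083): mol = 0.85615; Si = 0.85615, O = 1.71230.
ΣO = 2.56994; factor = 6/ΣO = 2.33468.
Ca apfu = 0.42852 × 2.33468 = 1.000.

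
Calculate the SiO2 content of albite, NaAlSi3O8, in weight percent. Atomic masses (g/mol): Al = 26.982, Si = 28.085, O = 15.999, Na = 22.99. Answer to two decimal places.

68.74 wt%

Molar mass of NaAlSi3O8 = 1×22.99 + 1×26.982 + 3×28.085 + 8×15.999 = 262.219 g/mol.
Each formula unit contains 3 Si, equivalent to 3/1 = 3.0000 mol SiO2.
M(SiO2) = 1×28.085 + 2×15.999 = 60.083 g/mol.
Mass of SiO2 per formula unit = 3.0000 × 60.083 = 180.249 g.
SiO2 wt% = 180.249 / 262.219 × 100 = 68.74%.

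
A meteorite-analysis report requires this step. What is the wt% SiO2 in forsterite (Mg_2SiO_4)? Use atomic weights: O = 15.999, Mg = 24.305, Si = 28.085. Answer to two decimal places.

Molar mass of Mg_2SiO_4 = 2×24.305 + 1×28.085 + 4×15.999 = 140.691 g/mol.
Each formula unit contains 1 Si, equivalent to 1/1 = 1.0000 mol SiO2.
M(SiO2) = 1×28.085 + 2×15.999 = 60.083 g/mol.
Mass of SiO2 per formula unit = 1.0000 × 60.083 = 60.083 g.
SiO2 wt% = 60.083 / 140.691 × 100 = 42.71%.

42.71 wt%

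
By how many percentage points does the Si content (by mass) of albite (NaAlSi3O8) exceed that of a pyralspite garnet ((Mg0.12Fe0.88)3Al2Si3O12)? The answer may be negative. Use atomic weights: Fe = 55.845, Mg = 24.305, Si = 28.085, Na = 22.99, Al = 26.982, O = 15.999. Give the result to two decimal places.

14.81 percentage points

First mineral: 84.255 g Si in 262.219 g formula = 32.13 wt% Si.
Second mineral: 84.255 g Si in 486.388 g formula = 17.32 wt% Si.
32.13% − 17.32% gives a difference of 14.81 percentage points.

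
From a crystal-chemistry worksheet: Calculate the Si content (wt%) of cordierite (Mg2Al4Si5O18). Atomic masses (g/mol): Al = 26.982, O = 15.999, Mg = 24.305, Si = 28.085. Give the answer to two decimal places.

M(Mg2Al4Si5O18) = 584.945 g/mol.
Si contributes 5 × 28.085 = 140.425 g per mole.
140.425/584.945 = 0.2401 → 24.01%.

24.01 wt%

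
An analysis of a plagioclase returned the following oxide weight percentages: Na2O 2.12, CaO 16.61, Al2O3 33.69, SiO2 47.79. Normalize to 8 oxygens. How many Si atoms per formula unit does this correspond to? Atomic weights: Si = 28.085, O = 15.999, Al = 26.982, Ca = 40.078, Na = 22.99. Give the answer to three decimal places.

2.185 Si apfu

Na2O (M=61.979): mol = 0.03421; Na = 0.06842, O = 0.03421.
CaO (M=56.077): mol = 0.29620; Ca = 0.29620, O = 0.29620.
Al2O3 (M=101.961): mol = 0.33042; Al = 0.66084, O = 0.99126.
SiO2 (M=60.083): mol = 0.79540; Si = 0.79540, O = 1.59080.
ΣO = 2.91247; factor = 8/ΣO = 2.74681.
Si apfu = 0.79540 × 2.74681 = 2.185.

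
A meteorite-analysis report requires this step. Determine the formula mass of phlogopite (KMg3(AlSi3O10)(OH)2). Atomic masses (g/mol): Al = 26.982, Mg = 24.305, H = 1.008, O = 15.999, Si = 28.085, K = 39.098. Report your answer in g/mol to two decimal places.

417.25 g/mol

The formula mass is the sum 1*39.098 + 3*24.305 + 1*26.982 + 3*28.085 + 12*15.999 + 2*1.008.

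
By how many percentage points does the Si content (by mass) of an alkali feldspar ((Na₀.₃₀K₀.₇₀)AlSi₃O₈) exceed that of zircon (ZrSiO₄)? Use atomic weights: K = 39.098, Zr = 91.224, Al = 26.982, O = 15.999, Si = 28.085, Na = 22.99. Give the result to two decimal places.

Si in (Na₀.₃₀K₀.₇₀)AlSi₃O₈: molar mass 273.495 g/mol; 3×28.085 = 84.255 g → 30.81 wt%.
Si in ZrSiO₄: molar mass 183.305 g/mol; 1×28.085 = 28.085 g → 15.32 wt%.
Difference = 30.81 − 15.32 = 15.49 percentage points.

15.49 percentage points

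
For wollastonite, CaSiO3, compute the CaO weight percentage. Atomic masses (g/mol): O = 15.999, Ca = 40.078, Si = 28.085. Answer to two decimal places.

48.28 wt%

Molar mass of CaSiO3 = 1·40.078 + 1·28.085 + 3·15.999 = 116.160 g/mol.
Each formula unit contains 1 Ca, equivalent to 1/1 = 1.0000 mol CaO.
M(CaO) = 1×40.078 + 1×15.999 = 56.077 g/mol.
Mass of CaO per formula unit = 1.0000 × 56.077 = 56.077 g.
CaO wt% = 56.077 / 116.160 × 100 = 48.28%.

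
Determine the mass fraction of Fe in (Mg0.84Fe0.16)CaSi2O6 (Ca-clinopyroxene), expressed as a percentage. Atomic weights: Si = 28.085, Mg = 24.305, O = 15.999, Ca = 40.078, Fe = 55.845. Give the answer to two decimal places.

4.03 weight percent

Molar mass of (Mg0.84Fe0.16)CaSi2O6: 0.84*24.305 + 0.16*55.845 + 1*40.078 + 2*28.085 + 6*15.999 = 221.593 g/mol.
Mass of Fe per formula unit: 0.16 × 55.845 = 8.935 g.
Weight fraction Fe = 8.935 / 221.593 = 0.0403.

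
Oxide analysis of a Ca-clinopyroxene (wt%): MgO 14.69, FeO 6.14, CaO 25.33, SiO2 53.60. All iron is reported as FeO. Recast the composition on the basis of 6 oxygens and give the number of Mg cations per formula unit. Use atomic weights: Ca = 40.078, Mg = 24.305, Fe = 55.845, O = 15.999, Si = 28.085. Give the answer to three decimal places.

MgO: 14.69/40.304 = 0.36448 mol → 0.36448 mol Mg, 0.36448 mol O.
FeO: 6.14/71.844 = 0.08546 mol → 0.08546 mol Fe, 0.08546 mol O.
CaO: 25.33/56.077 = 0.45170 mol → 0.45170 mol Ca, 0.45170 mol O.
SiO2: 53.60/60.083 = 0.89210 mol → 0.89210 mol Si, 1.78420 mol O.
Total oxygen = 2.68584 mol. Normalization factor = 6/2.68584 = 2.23394.
Mg per 6 O = 0.36448 × 2.23394 = 0.814.

0.814 Mg apfu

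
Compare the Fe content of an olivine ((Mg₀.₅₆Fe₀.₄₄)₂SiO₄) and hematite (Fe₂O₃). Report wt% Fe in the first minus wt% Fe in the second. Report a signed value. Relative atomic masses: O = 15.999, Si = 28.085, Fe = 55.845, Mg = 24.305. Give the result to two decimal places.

-40.77 percentage points

M((Mg₀.₅₆Fe₀.₄₄)₂SiO₄) = 168.446 g/mol, so wt% Fe = 49.144/168.446 × 100 = 29.17%.
M(Fe₂O₃) = 159.687 g/mol, so wt% Fe = 111.690/159.687 × 100 = 69.94%.
29.17 − 69.94 = -40.77 pp.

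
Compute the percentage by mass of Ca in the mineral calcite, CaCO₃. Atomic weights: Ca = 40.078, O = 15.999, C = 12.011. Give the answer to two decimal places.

M(CaCO₃) = 100.086 g/mol.
Ca contributes 1 × 40.078 = 40.078 g per mole.
40.078/100.086 = 0.4004 → 40.04%.

40.04 wt%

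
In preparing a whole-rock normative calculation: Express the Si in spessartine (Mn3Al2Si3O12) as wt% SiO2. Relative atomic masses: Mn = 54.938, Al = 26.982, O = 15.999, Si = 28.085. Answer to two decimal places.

Formula mass = 495.021 g/mol.
3 Si → 3.0000 mol SiO2 per formula unit; M(SiO2) = 60.083, so SiO2 mass = 180.249 g.
180.249/495.021 × 100 = 36.41 wt%.

36.41 wt%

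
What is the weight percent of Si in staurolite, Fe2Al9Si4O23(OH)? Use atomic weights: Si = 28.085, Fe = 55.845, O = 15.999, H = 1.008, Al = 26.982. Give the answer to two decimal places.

Formula mass = 2·55.845 + 9·26.982 + 4·28.085 + 24·15.999 + 1·1.008 = 851.852 g/mol, of which 112.340 g is Si.
So Si makes up 112.340/851.852 = 0.1319 of the mass, i.e. 13.19%.

13.19 wt%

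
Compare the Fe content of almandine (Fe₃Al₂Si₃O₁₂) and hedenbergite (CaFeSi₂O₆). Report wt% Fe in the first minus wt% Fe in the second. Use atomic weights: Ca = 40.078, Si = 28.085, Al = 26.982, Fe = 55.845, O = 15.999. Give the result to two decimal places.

11.15 percentage points

M(Fe₃Al₂Si₃O₁₂) = 497.742 g/mol, so wt% Fe = 167.535/497.742 × 100 = 33.66%.
M(CaFeSi₂O₆) = 248.087 g/mol, so wt% Fe = 55.845/248.087 × 100 = 22.51%.
33.66 − 22.51 = 11.15 pp.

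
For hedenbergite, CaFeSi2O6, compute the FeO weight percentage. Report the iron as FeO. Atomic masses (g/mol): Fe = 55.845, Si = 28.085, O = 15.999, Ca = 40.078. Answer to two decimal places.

Formula mass = 248.087 g/mol.
1 Fe → 1.0000 mol FeO per formula unit; M(FeO) = 71.844, so FeO mass = 71.844 g.
71.844/248.087 × 100 = 28.96 wt%.

28.96 wt%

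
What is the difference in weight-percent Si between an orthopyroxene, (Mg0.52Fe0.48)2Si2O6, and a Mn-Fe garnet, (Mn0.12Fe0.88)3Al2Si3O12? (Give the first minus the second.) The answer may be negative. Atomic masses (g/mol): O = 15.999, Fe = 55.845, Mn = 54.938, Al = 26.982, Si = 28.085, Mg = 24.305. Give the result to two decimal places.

Si in (Mg0.52Fe0.48)2Si2O6: molar mass 231.052 g/mol; 2×28.085 = 56.170 g → 24.31 wt%.
Si in (Mn0.12Fe0.88)3Al2Si3O12: molar mass 497.415 g/mol; 3×28.085 = 84.255 g → 16.94 wt%.
Difference = 24.31 − 16.94 = 7.37 percentage points.

7.37 percentage points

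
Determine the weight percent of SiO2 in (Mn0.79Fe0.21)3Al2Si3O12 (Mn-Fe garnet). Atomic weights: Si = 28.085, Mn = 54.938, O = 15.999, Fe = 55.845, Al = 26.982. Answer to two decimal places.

36.37 wt%

M((Mn0.79Fe0.21)3Al2Si3O12) = 495.592 g/mol; M(SiO2) = 60.083 g/mol.
Moles SiO2 per formula unit = 3 Si ÷ 1 = 3.0000.
SiO2 fraction = (3.0000 × 60.083) / 495.592 = 180.249/495.592 = 0.3637.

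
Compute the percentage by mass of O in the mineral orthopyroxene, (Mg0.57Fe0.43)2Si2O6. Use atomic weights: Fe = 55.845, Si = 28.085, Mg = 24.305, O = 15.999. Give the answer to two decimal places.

42.12 wt%

Formula mass = 1.14*24.305 + 0.86*55.845 + 2*28.085 + 6*15.999 = 227.898 g/mol, of which 95.994 g is O.
So O makes up 95.994/227.898 = 0.4212 of the mass, i.e. 42.12%.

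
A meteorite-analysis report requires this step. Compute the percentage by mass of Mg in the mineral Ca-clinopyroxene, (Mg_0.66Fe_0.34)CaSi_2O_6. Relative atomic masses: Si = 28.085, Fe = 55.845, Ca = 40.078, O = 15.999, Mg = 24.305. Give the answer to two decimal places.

Formula mass = 0.66*24.305 + 0.34*55.845 + 1*40.078 + 2*28.085 + 6*15.999 = 227.271 g/mol, of which 16.041 g is Mg.
So Mg makes up 16.041/227.271 = 0.0706 of the mass, i.e. 7.06%.

7.06 weight percent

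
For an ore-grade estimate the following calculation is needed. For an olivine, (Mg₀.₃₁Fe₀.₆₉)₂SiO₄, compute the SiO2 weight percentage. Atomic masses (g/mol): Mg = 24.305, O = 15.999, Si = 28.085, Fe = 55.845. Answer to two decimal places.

Molar mass of (Mg₀.₃₁Fe₀.₆₉)₂SiO₄ = 0.62×24.305 + 1.38×55.845 + 1×28.085 + 4×15.999 = 184.216 g/mol.
Each formula unit contains 1 Si, equivalent to 1/1 = 1.0000 mol SiO2.
M(SiO2) = 1×28.085 + 2×15.999 = 60.083 g/mol.
Mass of SiO2 per formula unit = 1.0000 × 60.083 = 60.083 g.
SiO2 wt% = 60.083 / 184.216 × 100 = 32.62%.

32.62 wt%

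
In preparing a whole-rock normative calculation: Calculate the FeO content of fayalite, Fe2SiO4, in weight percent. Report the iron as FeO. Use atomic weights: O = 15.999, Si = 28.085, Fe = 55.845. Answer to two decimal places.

70.51 wt%

M(Fe2SiO4) = 203.771 g/mol; M(FeO) = 71.844 g/mol.
Moles FeO per formula unit = 2 Fe ÷ 1 = 2.0000.
FeO fraction = (2.0000 × 71.844) / 203.771 = 143.688/203.771 = 0.7051.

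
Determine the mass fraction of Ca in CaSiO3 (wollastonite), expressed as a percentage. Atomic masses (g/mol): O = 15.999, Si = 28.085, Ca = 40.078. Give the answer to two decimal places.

Molar mass of CaSiO3: 1×40.078 + 1×28.085 + 3×15.999 = 116.160 g/mol.
Mass of Ca per formula unit: 1 × 40.078 = 40.078 g.
Weight fraction Ca = 40.078 / 116.160 = 0.3450.

34.50 mass %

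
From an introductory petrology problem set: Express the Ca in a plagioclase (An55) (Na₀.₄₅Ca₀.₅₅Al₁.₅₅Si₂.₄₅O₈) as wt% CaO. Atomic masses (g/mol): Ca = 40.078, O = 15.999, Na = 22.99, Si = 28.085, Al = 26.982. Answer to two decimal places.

Formula mass = 271.011 g/mol.
0.55 Ca → 0.5500 mol CaO per formula unit; M(CaO) = 56.077, so CaO mass = 30.842 g.
30.842/271.011 × 100 = 11.38 wt%.

11.38 wt%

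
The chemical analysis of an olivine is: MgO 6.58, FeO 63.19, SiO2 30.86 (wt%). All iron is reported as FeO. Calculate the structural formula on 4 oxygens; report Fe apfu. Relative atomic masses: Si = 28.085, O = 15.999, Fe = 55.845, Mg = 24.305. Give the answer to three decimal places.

MgO (M=40.304): mol = 0.16326; Mg = 0.16326, O = 0.16326.
FeO (M=71.844): mol = 0.87954; Fe = 0.87954, O = 0.87954.
SiO2 (M=60.083): mol = 0.51362; Si = 0.51362, O = 1.02724.
ΣO = 2.07004; factor = 4/ΣO = 1.93233.
Fe apfu = 0.87954 × 1.93233 = 1.700.

1.700 Fe apfu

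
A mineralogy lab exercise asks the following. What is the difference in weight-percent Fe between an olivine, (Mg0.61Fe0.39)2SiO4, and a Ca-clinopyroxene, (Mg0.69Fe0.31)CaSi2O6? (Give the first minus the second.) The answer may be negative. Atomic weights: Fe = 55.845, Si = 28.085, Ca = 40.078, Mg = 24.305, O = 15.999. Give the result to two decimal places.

18.70 percentage points

First mineral: 43.559 g Fe in 165.292 g formula = 26.35 wt% Fe.
Second mineral: 17.312 g Fe in 226.324 g formula = 7.65 wt% Fe.
26.35% − 7.65% gives a difference of 18.70 percentage points.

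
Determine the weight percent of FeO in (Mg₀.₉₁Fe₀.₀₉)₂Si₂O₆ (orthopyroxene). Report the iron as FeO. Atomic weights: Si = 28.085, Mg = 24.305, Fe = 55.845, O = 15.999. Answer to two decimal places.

6.26 wt%

Formula mass = 206.451 g/mol.
0.18 Fe → 0.1800 mol FeO per formula unit; M(FeO) = 71.844, so FeO mass = 12.932 g.
12.932/206.451 × 100 = 6.26 wt%.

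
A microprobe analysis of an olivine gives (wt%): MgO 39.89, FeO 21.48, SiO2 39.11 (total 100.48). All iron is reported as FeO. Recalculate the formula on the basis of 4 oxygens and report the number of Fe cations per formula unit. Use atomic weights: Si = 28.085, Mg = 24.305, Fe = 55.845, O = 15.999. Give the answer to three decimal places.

0.462 Fe apfu

39.89 wt% MgO ÷ 40.304 g/mol = 0.98973 mol, giving 0.98973 Mg and 0.98973 O.
21.48 wt% FeO ÷ 71.844 g/mol = 0.29898 mol, giving 0.29898 Fe and 0.29898 O.
39.11 wt% SiO2 ÷ 60.083 g/mol = 0.65093 mol, giving 0.65093 Si and 1.30186 O.
Oxygen sums to 2.59057; scaling by 4/2.59057 = 1.54406 puts the formula on 4 O.
Fe: 0.29898 × 1.54406 = 0.462 atoms per formula unit.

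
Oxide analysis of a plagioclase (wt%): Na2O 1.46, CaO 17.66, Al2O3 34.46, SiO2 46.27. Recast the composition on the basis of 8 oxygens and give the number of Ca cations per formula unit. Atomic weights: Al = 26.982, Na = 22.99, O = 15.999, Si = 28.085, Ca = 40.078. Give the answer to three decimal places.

Na2O: 1.46/61.979 = 0.02356 mol → 0.04712 mol Na, 0.02356 mol O.
CaO: 17.66/56.077 = 0.31492 mol → 0.31492 mol Ca, 0.31492 mol O.
Al2O3: 34.46/101.961 = 0.33797 mol → 0.67594 mol Al, 1.01391 mol O.
SiO2: 46.27/60.083 = 0.77010 mol → 0.77010 mol Si, 1.54020 mol O.
Total oxygen = 2.89259 mol. Normalization factor = 8/2.89259 = 2.76569.
Ca per 8 O = 0.31492 × 2.76569 = 0.871.

0.871 Ca apfu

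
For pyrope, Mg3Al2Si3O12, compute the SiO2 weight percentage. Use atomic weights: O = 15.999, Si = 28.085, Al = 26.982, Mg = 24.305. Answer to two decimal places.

Formula mass = 403.122 g/mol.
3 Si → 3.0000 mol SiO2 per formula unit; M(SiO2) = 60.083, so SiO2 mass = 180.249 g.
180.249/403.122 × 100 = 44.71 wt%.

44.71 wt%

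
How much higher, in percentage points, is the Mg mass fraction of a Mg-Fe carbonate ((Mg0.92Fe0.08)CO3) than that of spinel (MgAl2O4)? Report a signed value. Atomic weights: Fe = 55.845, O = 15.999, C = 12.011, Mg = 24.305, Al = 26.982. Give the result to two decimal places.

First mineral: 22.361 g Mg in 86.836 g formula = 25.75 wt% Mg.
Second mineral: 24.305 g Mg in 142.265 g formula = 17.08 wt% Mg.
25.75% − 17.08% gives a difference of 8.67 percentage points.

8.67 percentage points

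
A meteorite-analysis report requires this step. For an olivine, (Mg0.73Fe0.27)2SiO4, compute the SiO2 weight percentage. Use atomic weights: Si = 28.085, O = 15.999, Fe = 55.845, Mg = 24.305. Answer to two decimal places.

M((Mg0.73Fe0.27)2SiO4) = 157.723 g/mol; M(SiO2) = 60.083 g/mol.
Moles SiO2 per formula unit = 1 Si ÷ 1 = 1.0000.
SiO2 fraction = (1.0000 × 60.083) / 157.723 = 60.083/157.723 = 0.3809.

38.09 wt%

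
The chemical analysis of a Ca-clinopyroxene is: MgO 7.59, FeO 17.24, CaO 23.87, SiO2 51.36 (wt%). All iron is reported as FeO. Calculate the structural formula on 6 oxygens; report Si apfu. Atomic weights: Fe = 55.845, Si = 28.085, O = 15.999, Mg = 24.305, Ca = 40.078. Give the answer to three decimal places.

2.001 Si apfu

MgO (M=40.304): mol = 0.18832; Mg = 0.18832, O = 0.18832.
FeO (M=71.844): mol = 0.23996; Fe = 0.23996, O = 0.23996.
CaO (M=56.077): mol = 0.42566; Ca = 0.42566, O = 0.42566.
SiO2 (M=60.083): mol = 0.85482; Si = 0.85482, O = 1.70964.
ΣO = 2.56358; factor = 6/ΣO = 2.34048.
Si apfu = 0.85482 × 2.34048 = 2.001.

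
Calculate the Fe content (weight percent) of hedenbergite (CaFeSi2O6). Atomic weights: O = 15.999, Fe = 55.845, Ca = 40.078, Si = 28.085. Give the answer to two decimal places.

Formula mass = 1×40.078 + 1×55.845 + 2×28.085 + 6×15.999 = 248.087 g/mol, of which 55.845 g is Fe.
So Fe makes up 55.845/248.087 = 0.2251 of the mass, i.e. 22.51%.

22.51 weight percent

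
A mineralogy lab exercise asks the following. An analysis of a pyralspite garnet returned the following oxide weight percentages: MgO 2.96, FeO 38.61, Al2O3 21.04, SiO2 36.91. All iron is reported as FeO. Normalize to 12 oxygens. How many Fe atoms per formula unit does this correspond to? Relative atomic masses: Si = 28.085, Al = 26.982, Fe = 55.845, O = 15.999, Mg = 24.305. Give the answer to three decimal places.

MgO: 2.96/40.304 = 0.07344 mol → 0.07344 mol Mg, 0.07344 mol O.
FeO: 38.61/71.844 = 0.53741 mol → 0.53741 mol Fe, 0.53741 mol O.
Al2O3: 21.04/101.961 = 0.20635 mol → 0.41270 mol Al, 0.61905 mol O.
SiO2: 36.91/60.083 = 0.61432 mol → 0.61432 mol Si, 1.22864 mol O.
Total oxygen = 2.45854 mol. Normalization factor = 12/2.45854 = 4.88095.
Fe per 12 O = 0.53741 × 4.88095 = 2.623.

2.623 Fe apfu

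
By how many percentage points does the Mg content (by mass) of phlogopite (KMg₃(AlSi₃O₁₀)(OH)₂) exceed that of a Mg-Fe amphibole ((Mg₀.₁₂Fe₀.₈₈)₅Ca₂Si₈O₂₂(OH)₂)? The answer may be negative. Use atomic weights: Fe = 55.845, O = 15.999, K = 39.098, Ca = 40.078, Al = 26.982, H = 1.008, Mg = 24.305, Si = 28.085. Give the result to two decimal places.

M(KMg₃(AlSi₃O₁₀)(OH)₂) = 417.254 g/mol, so wt% Mg = 72.915/417.254 × 100 = 17.47%.
M((Mg₀.₁₂Fe₀.₈₈)₅Ca₂Si₈O₂₂(OH)₂) = 951.129 g/mol, so wt% Mg = 14.583/951.129 × 100 = 1.53%.
17.47 − 1.53 = 15.94 pp.

15.94 percentage points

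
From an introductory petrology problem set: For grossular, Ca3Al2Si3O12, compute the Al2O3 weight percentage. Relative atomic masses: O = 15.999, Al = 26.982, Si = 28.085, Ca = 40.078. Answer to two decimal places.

22.64 wt%

Formula mass = 450.441 g/mol.
2 Al → 1.0000 mol Al2O3 per formula unit; M(Al2O3) = 101.961, so Al2O3 mass = 101.961 g.
101.961/450.441 × 100 = 22.64 wt%.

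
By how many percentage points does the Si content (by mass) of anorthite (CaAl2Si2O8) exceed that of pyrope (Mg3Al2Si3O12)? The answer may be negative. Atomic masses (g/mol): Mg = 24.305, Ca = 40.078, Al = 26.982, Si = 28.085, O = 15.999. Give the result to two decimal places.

-0.71 percentage points

Si in CaAl2Si2O8: molar mass 278.204 g/mol; 2×28.085 = 56.170 g → 20.19 wt%.
Si in Mg3Al2Si3O12: molar mass 403.122 g/mol; 3×28.085 = 84.255 g → 20.90 wt%.
Difference = 20.19 − 20.90 = -0.71 percentage points.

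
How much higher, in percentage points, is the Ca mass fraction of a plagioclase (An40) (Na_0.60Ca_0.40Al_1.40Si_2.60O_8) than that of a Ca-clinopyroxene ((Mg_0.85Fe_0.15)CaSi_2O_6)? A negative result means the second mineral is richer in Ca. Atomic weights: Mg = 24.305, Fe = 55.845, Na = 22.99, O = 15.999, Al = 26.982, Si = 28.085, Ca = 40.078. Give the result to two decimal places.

-12.14 percentage points

M(Na_0.60Ca_0.40Al_1.40Si_2.60O_8) = 268.613 g/mol, so wt% Ca = 16.031/268.613 × 100 = 5.97%.
M((Mg_0.85Fe_0.15)CaSi_2O_6) = 221.278 g/mol, so wt% Ca = 40.078/221.278 × 100 = 18.11%.
5.97 − 18.11 = -12.14 pp.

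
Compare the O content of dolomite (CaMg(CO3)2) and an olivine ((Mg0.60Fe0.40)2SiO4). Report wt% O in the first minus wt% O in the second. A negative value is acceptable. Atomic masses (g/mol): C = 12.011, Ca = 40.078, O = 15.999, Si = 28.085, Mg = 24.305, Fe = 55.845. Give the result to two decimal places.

First mineral: 95.994 g O in 184.399 g formula = 52.06 wt% O.
Second mineral: 63.996 g O in 165.923 g formula = 38.57 wt% O.
52.06% − 38.57% gives a difference of 13.49 percentage points.

13.49 percentage points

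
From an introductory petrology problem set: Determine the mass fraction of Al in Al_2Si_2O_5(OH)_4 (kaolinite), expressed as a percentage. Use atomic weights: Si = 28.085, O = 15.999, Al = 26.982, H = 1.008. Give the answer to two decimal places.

20.90 mass %

Formula mass = 2×26.982 + 2×28.085 + 9×15.999 + 4×1.008 = 258.157 g/mol, of which 53.964 g is Al.
So Al makes up 53.964/258.157 = 0.2090 of the mass, i.e. 20.90%.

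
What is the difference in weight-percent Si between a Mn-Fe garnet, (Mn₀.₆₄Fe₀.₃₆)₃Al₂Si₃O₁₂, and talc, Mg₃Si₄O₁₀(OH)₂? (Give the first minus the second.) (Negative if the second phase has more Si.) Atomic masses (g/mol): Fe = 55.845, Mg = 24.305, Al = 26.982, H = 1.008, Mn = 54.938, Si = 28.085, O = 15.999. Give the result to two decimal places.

M((Mn₀.₆₄Fe₀.₃₆)₃Al₂Si₃O₁₂) = 496.001 g/mol, so wt% Si = 84.255/496.001 × 100 = 16.99%.
M(Mg₃Si₄O₁₀(OH)₂) = 379.259 g/mol, so wt% Si = 112.340/379.259 × 100 = 29.62%.
16.99 − 29.62 = -12.63 pp.

-12.63 percentage points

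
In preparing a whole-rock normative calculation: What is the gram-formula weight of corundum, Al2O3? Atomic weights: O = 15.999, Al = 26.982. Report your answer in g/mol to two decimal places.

101.96 g/mol

M = 2×26.982 + 3×15.999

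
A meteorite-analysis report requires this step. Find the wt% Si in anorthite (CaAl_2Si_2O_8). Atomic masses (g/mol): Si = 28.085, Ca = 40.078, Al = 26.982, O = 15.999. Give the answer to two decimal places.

20.19 mass %

M(CaAl_2Si_2O_8) = 278.204 g/mol.
Si contributes 2 × 28.085 = 56.170 g per mole.
56.170/278.204 = 0.2019 → 20.19%.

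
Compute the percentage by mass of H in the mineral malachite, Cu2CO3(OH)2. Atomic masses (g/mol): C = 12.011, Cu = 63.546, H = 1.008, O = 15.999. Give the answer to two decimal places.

M(Cu2CO3(OH)2) = 221.114 g/mol.
H contributes 2 × 1.008 = 2.016 g per mole.
2.016/221.114 = 0.0091 → 0.91%.

0.91 wt%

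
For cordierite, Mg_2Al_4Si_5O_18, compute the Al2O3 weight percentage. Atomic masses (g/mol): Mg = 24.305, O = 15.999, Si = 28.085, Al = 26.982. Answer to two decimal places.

M(Mg_2Al_4Si_5O_18) = 584.945 g/mol; M(Al2O3) = 101.961 g/mol.
Moles Al2O3 per formula unit = 4 Al ÷ 2 = 2.0000.
Al2O3 fraction = (2.0000 × 101.961) / 584.945 = 203.922/584.945 = 0.3486.

34.86 wt%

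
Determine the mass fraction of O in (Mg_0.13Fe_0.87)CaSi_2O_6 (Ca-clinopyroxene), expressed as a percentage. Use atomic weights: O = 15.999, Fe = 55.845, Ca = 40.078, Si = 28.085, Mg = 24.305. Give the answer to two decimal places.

Molar mass of (Mg_0.13Fe_0.87)CaSi_2O_6: 0.13*24.305 + 0.87*55.845 + 1*40.078 + 2*28.085 + 6*15.999 = 243.987 g/mol.
Mass of O per formula unit: 6 × 15.999 = 95.994 g.
Weight fraction O = 95.994 / 243.987 = 0.3934.

39.34 mass %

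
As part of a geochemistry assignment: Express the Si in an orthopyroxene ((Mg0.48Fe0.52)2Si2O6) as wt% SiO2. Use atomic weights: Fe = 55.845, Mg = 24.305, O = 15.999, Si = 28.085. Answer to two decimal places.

51.45 wt%

Formula mass = 233.576 g/mol.
2 Si → 2.0000 mol SiO2 per formula unit; M(SiO2) = 60.083, so SiO2 mass = 120.166 g.
120.166/233.576 × 100 = 51.45 wt%.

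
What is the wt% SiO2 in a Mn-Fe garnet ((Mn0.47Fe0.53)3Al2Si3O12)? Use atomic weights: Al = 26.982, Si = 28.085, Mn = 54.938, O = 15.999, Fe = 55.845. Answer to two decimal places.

36.31 wt%

Molar mass of (Mn0.47Fe0.53)3Al2Si3O12 = 1.41*54.938 + 1.59*55.845 + 2*26.982 + 3*28.085 + 12*15.999 = 496.463 g/mol.
Each formula unit contains 3 Si, equivalent to 3/1 = 3.0000 mol SiO2.
M(SiO2) = 1×28.085 + 2×15.999 = 60.083 g/mol.
Mass of SiO2 per formula unit = 3.0000 × 60.083 = 180.249 g.
SiO2 wt% = 180.249 / 496.463 × 100 = 36.31%.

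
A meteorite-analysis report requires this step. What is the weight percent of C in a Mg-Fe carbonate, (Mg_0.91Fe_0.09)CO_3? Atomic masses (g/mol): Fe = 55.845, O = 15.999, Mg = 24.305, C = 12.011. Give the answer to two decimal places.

13.78 wt%

Formula mass = 0.91×24.305 + 0.09×55.845 + 1×12.011 + 3×15.999 = 87.152 g/mol, of which 12.011 g is C.
So C makes up 12.011/87.152 = 0.1378 of the mass, i.e. 13.78%.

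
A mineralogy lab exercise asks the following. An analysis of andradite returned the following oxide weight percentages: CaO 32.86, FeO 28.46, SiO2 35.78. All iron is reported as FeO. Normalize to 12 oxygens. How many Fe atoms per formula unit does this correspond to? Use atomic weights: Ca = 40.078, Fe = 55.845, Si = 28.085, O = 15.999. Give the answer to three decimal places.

2.187 Fe apfu

32.86 wt% CaO ÷ 56.077 g/mol = 0.58598 mol, giving 0.58598 Ca and 0.58598 O.
28.46 wt% FeO ÷ 71.844 g/mol = 0.39614 mol, giving 0.39614 Fe and 0.39614 O.
35.78 wt% SiO2 ÷ 60.083 g/mol = 0.59551 mol, giving 0.59551 Si and 1.19102 O.
Oxygen sums to 2.17314; scaling by 12/2.17314 = 5.52196 puts the formula on 12 O.
Fe: 0.39614 × 5.52196 = 2.187 atoms per formula unit.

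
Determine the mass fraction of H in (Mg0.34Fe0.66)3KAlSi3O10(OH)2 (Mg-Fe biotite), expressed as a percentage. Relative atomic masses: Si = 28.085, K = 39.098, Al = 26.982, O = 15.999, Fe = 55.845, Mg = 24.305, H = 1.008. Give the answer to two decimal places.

0.42 wt%

M((Mg0.34Fe0.66)3KAlSi3O10(OH)2) = 479.703 g/mol.
H contributes 2 × 1.008 = 2.016 g per mole.
2.016/479.703 = 0.0042 → 0.42%.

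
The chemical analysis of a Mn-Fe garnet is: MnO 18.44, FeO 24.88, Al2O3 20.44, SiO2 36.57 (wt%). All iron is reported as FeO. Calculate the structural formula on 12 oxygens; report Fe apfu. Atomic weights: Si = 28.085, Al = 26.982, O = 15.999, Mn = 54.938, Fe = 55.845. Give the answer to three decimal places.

MnO: 18.44/70.937 = 0.25995 mol → 0.25995 mol Mn, 0.25995 mol O.
FeO: 24.88/71.844 = 0.34631 mol → 0.34631 mol Fe, 0.34631 mol O.
Al2O3: 20.44/101.961 = 0.20047 mol → 0.40094 mol Al, 0.60141 mol O.
SiO2: 36.57/60.083 = 0.60866 mol → 0.60866 mol Si, 1.21732 mol O.
Total oxygen = 2.42499 mol. Normalization factor = 12/2.42499 = 4.94847.
Fe per 12 O = 0.34631 × 4.94847 = 1.714.

1.714 Fe apfu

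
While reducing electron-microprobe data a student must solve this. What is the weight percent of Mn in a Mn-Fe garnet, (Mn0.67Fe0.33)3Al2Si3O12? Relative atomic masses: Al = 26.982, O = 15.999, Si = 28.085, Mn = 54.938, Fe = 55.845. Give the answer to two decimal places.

22.27 weight percent

Formula mass = 2.01*54.938 + 0.99*55.845 + 2*26.982 + 3*28.085 + 12*15.999 = 495.919 g/mol, of which 110.425 g is Mn.
So Mn makes up 110.425/495.919 = 0.2227 of the mass, i.e. 22.27%.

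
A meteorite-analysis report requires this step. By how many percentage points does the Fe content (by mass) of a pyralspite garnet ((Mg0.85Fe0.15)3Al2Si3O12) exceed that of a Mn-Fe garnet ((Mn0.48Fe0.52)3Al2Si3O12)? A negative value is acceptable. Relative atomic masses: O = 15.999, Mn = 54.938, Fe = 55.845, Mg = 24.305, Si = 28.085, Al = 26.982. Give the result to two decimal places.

-11.53 percentage points

M((Mg0.85Fe0.15)3Al2Si3O12) = 417.315 g/mol, so wt% Fe = 25.130/417.315 × 100 = 6.02%.
M((Mn0.48Fe0.52)3Al2Si3O12) = 496.436 g/mol, so wt% Fe = 87.118/496.436 × 100 = 17.55%.
6.02 − 17.55 = -11.53 pp.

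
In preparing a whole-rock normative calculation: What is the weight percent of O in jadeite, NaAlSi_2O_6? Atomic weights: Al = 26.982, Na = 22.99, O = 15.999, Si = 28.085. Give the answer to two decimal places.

Formula mass = 1·22.99 + 1·26.982 + 2·28.085 + 6·15.999 = 202.136 g/mol, of which 95.994 g is O.
So O makes up 95.994/202.136 = 0.4749 of the mass, i.e. 47.49%.

47.49 wt%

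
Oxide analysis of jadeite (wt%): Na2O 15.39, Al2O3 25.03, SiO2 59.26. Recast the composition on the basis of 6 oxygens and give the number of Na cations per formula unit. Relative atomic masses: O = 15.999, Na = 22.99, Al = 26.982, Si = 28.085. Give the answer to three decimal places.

1.008 Na apfu

Na2O (M=61.979): mol = 0.24831; Na = 0.49662, O = 0.24831.
Al2O3 (M=101.961): mol = 0.24549; Al = 0.49098, O = 0.73647.
SiO2 (M=60.083): mol = 0.98630; Si = 0.98630, O = 1.97260.
ΣO = 2.95738; factor = 6/ΣO = 2.02882.
Na apfu = 0.49662 × 2.02882 = 1.008.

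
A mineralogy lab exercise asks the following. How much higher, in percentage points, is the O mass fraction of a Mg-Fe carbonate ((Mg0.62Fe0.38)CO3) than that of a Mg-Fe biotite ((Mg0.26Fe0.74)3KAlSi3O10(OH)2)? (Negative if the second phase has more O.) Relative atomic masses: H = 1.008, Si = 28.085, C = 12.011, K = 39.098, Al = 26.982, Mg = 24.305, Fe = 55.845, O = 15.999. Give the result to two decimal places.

M((Mg0.62Fe0.38)CO3) = 96.298 g/mol, so wt% O = 47.997/96.298 × 100 = 49.84%.
M((Mg0.26Fe0.74)3KAlSi3O10(OH)2) = 487.273 g/mol, so wt% O = 191.988/487.273 × 100 = 39.40%.
49.84 − 39.40 = 10.44 pp.

10.44 percentage points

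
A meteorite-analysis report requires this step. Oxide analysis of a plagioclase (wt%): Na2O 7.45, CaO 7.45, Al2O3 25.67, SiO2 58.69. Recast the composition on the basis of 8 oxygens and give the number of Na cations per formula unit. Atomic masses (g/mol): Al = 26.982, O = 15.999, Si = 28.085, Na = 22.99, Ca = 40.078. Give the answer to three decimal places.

0.649 Na apfu

Na2O: 7.45/61.979 = 0.12020 mol → 0.24040 mol Na, 0.12020 mol O.
CaO: 7.45/56.077 = 0.13285 mol → 0.13285 mol Ca, 0.13285 mol O.
Al2O3: 25.67/101.961 = 0.25176 mol → 0.50352 mol Al, 0.75528 mol O.
SiO2: 58.69/60.083 = 0.97682 mol → 0.97682 mol Si, 1.95364 mol O.
Total oxygen = 2.96197 mol. Normalization factor = 8/2.96197 = 2.70091.
Na per 8 O = 0.24040 × 2.70091 = 0.649.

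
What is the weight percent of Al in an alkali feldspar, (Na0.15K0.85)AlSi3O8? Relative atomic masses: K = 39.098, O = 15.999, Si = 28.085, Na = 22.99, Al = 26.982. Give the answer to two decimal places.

M((Na0.15K0.85)AlSi3O8) = 275.911 g/mol.
Al contributes 1 × 26.982 = 26.982 g per mole.
26.982/275.911 = 0.0978 → 9.78%.

9.78 mass %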